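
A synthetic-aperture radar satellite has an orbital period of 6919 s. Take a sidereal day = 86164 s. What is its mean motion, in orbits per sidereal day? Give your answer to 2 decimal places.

Orbits per sidereal day = 86164 / 6919.0 = 12.453.

12.45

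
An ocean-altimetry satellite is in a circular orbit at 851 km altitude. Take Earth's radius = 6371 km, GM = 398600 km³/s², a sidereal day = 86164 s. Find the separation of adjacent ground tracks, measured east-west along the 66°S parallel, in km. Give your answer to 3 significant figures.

Semi-major axis a = 6371 + 851 = 7222 km. Period T = 2π√(a³/μ) = 2π√(7222³/398600) = 6108.0 s = 101.80 min.
Node shift per orbit = (6108.0/86164) × 360° = 25.52°.
Equatorial spacing = 25.52 × 111.2 km/° = 2838 km.
At 66° latitude, spacing = 2838 × cos(66°) = 1154 km.

1150 km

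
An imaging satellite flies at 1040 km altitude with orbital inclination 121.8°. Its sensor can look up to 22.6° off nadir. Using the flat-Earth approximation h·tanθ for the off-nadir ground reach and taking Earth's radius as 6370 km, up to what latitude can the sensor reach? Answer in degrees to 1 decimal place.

Retrograde orbit: the ground track reaches ±(180° − i) = ±(180 − 121.8) = ±58.2°.
Sensor half-swath on the ground ≈ 1040·tan(22.6°) = 433 km = 3.89° of latitude.
Maximum observable latitude ≈ 58.2 + 3.89 = 62.1°.

62.1°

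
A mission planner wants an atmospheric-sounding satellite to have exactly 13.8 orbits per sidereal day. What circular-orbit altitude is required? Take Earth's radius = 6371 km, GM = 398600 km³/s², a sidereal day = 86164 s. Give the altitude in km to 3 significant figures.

Required period T = 86164 / 13.8 = 6243.8 s.
From T = 2π√(a³/μ): a = (μ T²/4π²)^(1/3) = (398600 × 6243.8² / 4π²)^(1/3) = 7329 km.
Altitude h = a − R = 7329 − 6371 = 958 km.

958 km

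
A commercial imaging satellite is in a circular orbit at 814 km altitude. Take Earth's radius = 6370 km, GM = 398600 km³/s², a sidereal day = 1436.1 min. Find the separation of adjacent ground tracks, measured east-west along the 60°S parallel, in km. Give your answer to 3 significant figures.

Semi-major axis a = 6370 + 814 = 7184 km. Period T = 2π√(a³/μ) = 2π√(7184³/398600) = 6059.8 s = 101.00 min.
Node shift per orbit = (6059.8/86166) × 360° = 25.32°.
Equatorial spacing = 25.32 × 111.2 km/° = 2815 km.
At 60° latitude, spacing = 2815 × cos(60°) = 1407 km.

1410 km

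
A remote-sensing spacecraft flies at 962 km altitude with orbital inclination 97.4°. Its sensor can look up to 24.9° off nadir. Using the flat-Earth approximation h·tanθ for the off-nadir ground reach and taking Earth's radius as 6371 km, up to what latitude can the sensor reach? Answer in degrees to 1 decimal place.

Retrograde orbit: the ground track reaches ±(180° − i) = ±(180 − 97.4) = ±82.6°.
Sensor half-swath on the ground ≈ 962·tan(24.9°) = 447 km = 4.02° of latitude.
Maximum observable latitude ≈ 82.6 + 4.02 = 86.6°.

86.6°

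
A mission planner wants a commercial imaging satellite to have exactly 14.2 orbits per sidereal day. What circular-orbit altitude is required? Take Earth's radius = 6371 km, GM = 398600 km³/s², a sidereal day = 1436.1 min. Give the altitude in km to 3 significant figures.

819 km

Required period T = 86166 / 14.2 = 6068.0 s.
From T = 2π√(a³/μ): a = (μ T²/4π²)^(1/3) = (398600 × 6068.0² / 4π²)^(1/3) = 7190 km.
Altitude h = a − R = 7190 − 6371 = 819 km.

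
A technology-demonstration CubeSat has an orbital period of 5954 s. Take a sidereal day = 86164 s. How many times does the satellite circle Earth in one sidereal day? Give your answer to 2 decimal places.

Orbits per sidereal day = 86164 / 5954.0 = 14.472.

14.47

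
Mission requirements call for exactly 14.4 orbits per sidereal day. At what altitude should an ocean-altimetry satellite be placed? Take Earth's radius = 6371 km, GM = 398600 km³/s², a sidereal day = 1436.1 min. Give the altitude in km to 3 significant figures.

Required period T = 86166 / 14.4 = 5983.8 s.
From T = 2π√(a³/μ): a = (μ T²/4π²)^(1/3) = (398600 × 5983.8² / 4π²)^(1/3) = 7124 km.
Altitude h = a − R = 7124 − 6371 = 753 km.

753 km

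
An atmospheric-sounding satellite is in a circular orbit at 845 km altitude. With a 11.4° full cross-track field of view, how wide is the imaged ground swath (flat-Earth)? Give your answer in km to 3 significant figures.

Half-angle = 11.4°/2 = 5.7°.
Swath width ≈ 2h·tan(θ/2) = 2 × 845 × tan(5.7°) = 168.7 km.

169 km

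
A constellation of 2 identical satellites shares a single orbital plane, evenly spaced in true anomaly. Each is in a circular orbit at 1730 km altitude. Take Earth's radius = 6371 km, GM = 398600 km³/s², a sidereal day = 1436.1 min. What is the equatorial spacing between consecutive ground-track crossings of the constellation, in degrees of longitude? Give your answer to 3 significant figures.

Semi-major axis a = 6371 + 1730 = 8101 km. Period T = 2π√(a³/μ) = 2π√(8101³/398600) = 7256.4 s = 120.94 min.
Single-satellite node shift = (7256.4/86166) × 360° = 30.32°.
With 2 satellites evenly phased, successive equator crossings are 30.32/2 = 15.158° apart.

15.2°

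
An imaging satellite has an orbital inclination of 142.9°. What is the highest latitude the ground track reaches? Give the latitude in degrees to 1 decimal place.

37.1°

Retrograde orbit: the ground track reaches ±(180° − i) = ±(180 − 142.9) = ±37.1°.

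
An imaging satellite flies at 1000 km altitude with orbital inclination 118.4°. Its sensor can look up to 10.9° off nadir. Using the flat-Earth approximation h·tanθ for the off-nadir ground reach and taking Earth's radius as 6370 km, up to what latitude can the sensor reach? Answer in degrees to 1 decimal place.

Retrograde orbit: the ground track reaches ±(180° − i) = ±(180 − 118.4) = ±61.6°.
Sensor half-swath on the ground ≈ 1000·tan(10.9°) = 193 km = 1.73° of latitude.
Maximum observable latitude ≈ 61.6 + 1.73 = 63.3°.

63.3°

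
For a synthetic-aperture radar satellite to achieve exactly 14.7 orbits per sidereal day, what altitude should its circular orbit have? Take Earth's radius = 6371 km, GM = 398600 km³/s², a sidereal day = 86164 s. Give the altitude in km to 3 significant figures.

655 km

Required period T = 86164 / 14.7 = 5861.5 s.
From T = 2π√(a³/μ): a = (μ T²/4π²)^(1/3) = (398600 × 5861.5² / 4π²)^(1/3) = 7026 km.
Altitude h = a − R = 7026 − 6371 = 655 km.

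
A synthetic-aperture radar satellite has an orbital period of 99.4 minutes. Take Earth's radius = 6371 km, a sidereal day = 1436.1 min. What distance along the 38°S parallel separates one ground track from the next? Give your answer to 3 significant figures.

T = 99.4 min = 5964.0 s.
Node shift per orbit = (5964.0/86166) × 360° = 24.92°.
Equatorial spacing = 24.92 × 111.2 km/° = 2771 km.
At 38° latitude, spacing = 2771 × cos(38°) = 2183 km.

2180 km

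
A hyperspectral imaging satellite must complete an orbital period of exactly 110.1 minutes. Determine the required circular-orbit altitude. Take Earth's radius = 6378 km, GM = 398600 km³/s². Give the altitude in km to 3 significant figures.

T = 110.1 min = 6606.0 s.
From T = 2π√(a³/μ): a = (μ T²/4π²)^(1/3) = (398600 × 6606.0² / 4π²)^(1/3) = 7609 km.
Altitude h = a − R = 7609 − 6378 = 1231 km.

1230 km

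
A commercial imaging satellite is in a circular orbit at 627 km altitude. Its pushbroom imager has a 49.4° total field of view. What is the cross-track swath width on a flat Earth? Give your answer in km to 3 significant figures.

Half-angle = 49.4°/2 = 24.7°.
Swath width ≈ 2h·tan(θ/2) = 2 × 627 × tan(24.7°) = 576.8 km.

577 km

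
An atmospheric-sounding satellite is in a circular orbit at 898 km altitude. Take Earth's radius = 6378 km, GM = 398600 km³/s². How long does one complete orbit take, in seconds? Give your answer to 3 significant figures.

6180 seconds

Semi-major axis a = 6378 + 898 = 7276 km. Period T = 2π√(a³/μ) = 2π√(7276³/398600) = 6176.6 s = 102.94 min.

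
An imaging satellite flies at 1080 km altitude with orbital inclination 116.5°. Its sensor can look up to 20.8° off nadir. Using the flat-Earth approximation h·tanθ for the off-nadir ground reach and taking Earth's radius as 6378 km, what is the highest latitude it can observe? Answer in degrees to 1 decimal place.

Retrograde orbit: the ground track reaches ±(180° − i) = ±(180 − 116.5) = ±63.5°.
Sensor half-swath on the ground ≈ 1080·tan(20.8°) = 410 km = 3.69° of latitude.
Maximum observable latitude ≈ 63.5 + 3.69 = 67.2°.

67.2°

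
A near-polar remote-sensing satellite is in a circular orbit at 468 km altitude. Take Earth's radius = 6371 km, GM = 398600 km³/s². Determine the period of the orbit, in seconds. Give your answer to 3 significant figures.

Semi-major axis a = 6371 + 468 = 6839 km. Period T = 2π√(a³/μ) = 2π√(6839³/398600) = 5628.6 s = 93.81 min.

5630 seconds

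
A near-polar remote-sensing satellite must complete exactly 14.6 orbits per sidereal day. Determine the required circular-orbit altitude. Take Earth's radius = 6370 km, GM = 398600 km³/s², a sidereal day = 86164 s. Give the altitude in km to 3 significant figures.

Required period T = 86164 / 14.6 = 5901.6 s.
From T = 2π√(a³/μ): a = (μ T²/4π²)^(1/3) = (398600 × 5901.6² / 4π²)^(1/3) = 7058 km.
Altitude h = a − R = 7058 − 6370 = 688 km.

688 km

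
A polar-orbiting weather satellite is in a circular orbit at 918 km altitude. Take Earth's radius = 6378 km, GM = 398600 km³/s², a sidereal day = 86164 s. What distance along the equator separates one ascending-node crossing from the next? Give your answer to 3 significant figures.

2880 km

Semi-major axis a = 6378 + 918 = 7296 km. Period T = 2π√(a³/μ) = 2π√(7296³/398600) = 6202.1 s = 103.37 min.
During one orbit Earth rotates (6202.1 / 86164) × 360° = 25.91°.
At the equator that is 25.91° × (2π·6378/360) km/° = 25.91 × 111.3 = 2885 km.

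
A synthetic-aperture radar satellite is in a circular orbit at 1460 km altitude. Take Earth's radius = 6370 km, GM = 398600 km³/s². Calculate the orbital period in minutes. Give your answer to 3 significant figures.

115 min

Semi-major axis a = 6370 + 1460 = 7830 km. Period T = 2π√(a³/μ) = 2π√(7830³/398600) = 6895.3 s = 114.92 min.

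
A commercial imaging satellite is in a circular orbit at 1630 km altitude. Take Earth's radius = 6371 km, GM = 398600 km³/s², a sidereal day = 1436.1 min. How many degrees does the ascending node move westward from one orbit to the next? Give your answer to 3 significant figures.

Semi-major axis a = 6371 + 1630 = 8001 km. Period T = 2π√(a³/μ) = 2π√(8001³/398600) = 7122.4 s = 118.71 min.
During one orbit Earth rotates (7122.4 / 86166) × 360° = 29.76°.

29.8°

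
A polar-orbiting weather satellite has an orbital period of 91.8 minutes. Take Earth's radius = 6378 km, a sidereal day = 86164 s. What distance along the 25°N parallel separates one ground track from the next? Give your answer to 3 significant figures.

T = 91.8 min = 5508.0 s.
Node shift per orbit = (5508.0/86164) × 360° = 23.01°.
Equatorial spacing = 23.01 × 111.3 km/° = 2562 km.
At 25° latitude, spacing = 2562 × cos(25°) = 2322 km.

2320 km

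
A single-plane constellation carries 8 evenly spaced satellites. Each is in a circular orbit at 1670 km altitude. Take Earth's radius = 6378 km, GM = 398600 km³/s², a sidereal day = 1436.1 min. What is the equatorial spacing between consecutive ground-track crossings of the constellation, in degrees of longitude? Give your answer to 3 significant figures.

3.75°

Semi-major axis a = 6378 + 1670 = 8048 km. Period T = 2π√(a³/μ) = 2π√(8048³/398600) = 7185.3 s = 119.75 min.
Single-satellite node shift = (7185.3/86166) × 360° = 30.02°.
With 8 satellites evenly phased, successive equator crossings are 30.02/8 = 3.752° apart.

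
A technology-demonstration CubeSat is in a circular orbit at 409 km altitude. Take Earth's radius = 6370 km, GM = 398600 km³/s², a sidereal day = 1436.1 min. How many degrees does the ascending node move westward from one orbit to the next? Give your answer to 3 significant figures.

23.2°

Semi-major axis a = 6370 + 409 = 6779 km. Period T = 2π√(a³/μ) = 2π√(6779³/398600) = 5554.7 s = 92.58 min.
During one orbit Earth rotates (5554.7 / 86166) × 360° = 23.21°.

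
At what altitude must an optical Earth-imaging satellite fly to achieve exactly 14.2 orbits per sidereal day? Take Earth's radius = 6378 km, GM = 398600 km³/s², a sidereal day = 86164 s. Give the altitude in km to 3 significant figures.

812 km

Required period T = 86164 / 14.2 = 6067.9 s.
From T = 2π√(a³/μ): a = (μ T²/4π²)^(1/3) = (398600 × 6067.9² / 4π²)^(1/3) = 7190 km.
Altitude h = a − R = 7190 − 6378 = 812 km.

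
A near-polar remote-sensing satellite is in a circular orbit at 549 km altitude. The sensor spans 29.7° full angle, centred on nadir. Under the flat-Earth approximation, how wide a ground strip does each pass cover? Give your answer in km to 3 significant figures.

291 km

Half-angle = 29.7°/2 = 14.85°.
Swath width ≈ 2h·tan(θ/2) = 2 × 549 × tan(14.85°) = 291.1 km.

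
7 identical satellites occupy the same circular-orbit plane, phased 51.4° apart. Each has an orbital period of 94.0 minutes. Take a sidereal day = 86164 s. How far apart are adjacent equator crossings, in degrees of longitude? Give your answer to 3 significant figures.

T = 94.0 min = 5640.0 s.
Single-satellite node shift = (5640.0/86164) × 360° = 23.56°.
With 7 satellites evenly phased, successive equator crossings are 23.56/7 = 3.366° apart.

3.37°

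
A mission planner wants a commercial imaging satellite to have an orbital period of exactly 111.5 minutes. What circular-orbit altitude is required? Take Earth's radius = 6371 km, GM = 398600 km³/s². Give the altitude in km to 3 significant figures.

T = 111.5 min = 6690.0 s.
From T = 2π√(a³/μ): a = (μ T²/4π²)^(1/3) = (398600 × 6690.0² / 4π²)^(1/3) = 7674 km.
Altitude h = a − R = 7674 − 6371 = 1303 km.

1300 km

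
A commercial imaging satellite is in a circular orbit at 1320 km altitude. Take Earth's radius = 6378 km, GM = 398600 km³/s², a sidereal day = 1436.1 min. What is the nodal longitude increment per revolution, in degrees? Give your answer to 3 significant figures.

Semi-major axis a = 6378 + 1320 = 7698 km. Period T = 2π√(a³/μ) = 2π√(7698³/398600) = 6721.7 s = 112.03 min.
During one orbit Earth rotates (6721.7 / 86166) × 360° = 28.08°.

28.1°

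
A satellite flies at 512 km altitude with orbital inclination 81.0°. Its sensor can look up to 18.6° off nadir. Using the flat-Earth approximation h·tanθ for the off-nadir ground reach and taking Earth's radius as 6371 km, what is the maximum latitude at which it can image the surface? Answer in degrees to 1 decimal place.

For a prograde orbit the ground track reaches latitude ±i = ±81.0°.
Sensor half-swath on the ground ≈ 512·tan(18.6°) = 172 km = 1.55° of latitude.
Maximum observable latitude ≈ 81.0 + 1.55 = 82.5°.

82.5°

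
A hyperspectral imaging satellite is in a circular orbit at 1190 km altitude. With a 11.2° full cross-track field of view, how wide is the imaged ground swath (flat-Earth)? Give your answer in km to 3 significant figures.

233 km

Half-angle = 11.2°/2 = 5.6°.
Swath width ≈ 2h·tan(θ/2) = 2 × 1190 × tan(5.6°) = 233.4 km.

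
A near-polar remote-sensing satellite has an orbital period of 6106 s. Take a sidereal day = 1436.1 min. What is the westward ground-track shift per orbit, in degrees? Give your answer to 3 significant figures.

25.5°

During one orbit Earth rotates (6106.0 / 86166) × 360° = 25.51°.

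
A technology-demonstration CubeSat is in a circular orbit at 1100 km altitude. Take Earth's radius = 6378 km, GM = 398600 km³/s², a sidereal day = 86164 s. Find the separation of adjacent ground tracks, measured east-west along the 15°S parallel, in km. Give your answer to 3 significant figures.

2890 km

Semi-major axis a = 6378 + 1100 = 7478 km. Period T = 2π√(a³/μ) = 2π√(7478³/398600) = 6435.6 s = 107.26 min.
Node shift per orbit = (6435.6/86164) × 360° = 26.89°.
Equatorial spacing = 26.89 × 111.3 km/° = 2993 km.
At 15° latitude, spacing = 2993 × cos(15°) = 2891 km.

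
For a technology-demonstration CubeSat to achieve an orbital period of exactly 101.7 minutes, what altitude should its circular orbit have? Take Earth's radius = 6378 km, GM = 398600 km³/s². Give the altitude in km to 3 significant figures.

T = 101.7 min = 6102.0 s.
From T = 2π√(a³/μ): a = (μ T²/4π²)^(1/3) = (398600 × 6102.0² / 4π²)^(1/3) = 7217 km.
Altitude h = a − R = 7217 − 6378 = 839 km.

839 km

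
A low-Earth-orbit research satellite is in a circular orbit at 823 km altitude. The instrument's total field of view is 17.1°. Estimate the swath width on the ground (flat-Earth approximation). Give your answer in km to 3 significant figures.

Half-angle = 17.1°/2 = 8.55°.
Swath width ≈ 2h·tan(θ/2) = 2 × 823 × tan(8.55°) = 247.5 km.

247 km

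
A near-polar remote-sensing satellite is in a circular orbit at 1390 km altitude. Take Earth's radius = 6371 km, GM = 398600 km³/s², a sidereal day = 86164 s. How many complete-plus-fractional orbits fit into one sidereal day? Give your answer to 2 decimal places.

12.66

Semi-major axis a = 6371 + 1390 = 7761 km. Period T = 2π√(a³/μ) = 2π√(7761³/398600) = 6804.4 s = 113.41 min.
Orbits per sidereal day = 86164 / 6804.4 = 12.663.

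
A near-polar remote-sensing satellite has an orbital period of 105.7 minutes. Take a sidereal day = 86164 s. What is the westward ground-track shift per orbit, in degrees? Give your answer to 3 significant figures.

26.5°

T = 105.7 min = 6342.0 s.
During one orbit Earth rotates (6342.0 / 86164) × 360° = 26.50°.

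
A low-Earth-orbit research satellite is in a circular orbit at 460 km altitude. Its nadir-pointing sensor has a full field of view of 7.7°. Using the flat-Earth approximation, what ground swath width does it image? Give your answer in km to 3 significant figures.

61.9 km

Half-angle = 7.7°/2 = 3.85°.
Swath width ≈ 2h·tan(θ/2) = 2 × 460 × tan(3.85°) = 61.9 km.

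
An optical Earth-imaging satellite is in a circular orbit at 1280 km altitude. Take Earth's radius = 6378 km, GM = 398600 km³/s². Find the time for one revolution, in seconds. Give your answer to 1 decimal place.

6669.4 seconds

Semi-major axis a = 6378 + 1280 = 7658 km. Period T = 2π√(a³/μ) = 2π√(7658³/398600) = 6669.4 s = 111.16 min.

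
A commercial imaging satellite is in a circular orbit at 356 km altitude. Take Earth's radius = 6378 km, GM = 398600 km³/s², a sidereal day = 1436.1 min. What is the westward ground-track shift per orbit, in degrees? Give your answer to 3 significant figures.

23.0°

Semi-major axis a = 6378 + 356 = 6734 km. Period T = 2π√(a³/μ) = 2π√(6734³/398600) = 5499.5 s = 91.66 min.
During one orbit Earth rotates (5499.5 / 86166) × 360° = 22.98°.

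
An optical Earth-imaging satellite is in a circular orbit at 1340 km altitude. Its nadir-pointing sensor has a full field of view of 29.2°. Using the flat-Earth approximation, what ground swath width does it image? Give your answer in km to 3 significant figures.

Half-angle = 29.2°/2 = 14.6°.
Swath width ≈ 2h·tan(θ/2) = 2 × 1340 × tan(14.6°) = 698.1 km.

698 km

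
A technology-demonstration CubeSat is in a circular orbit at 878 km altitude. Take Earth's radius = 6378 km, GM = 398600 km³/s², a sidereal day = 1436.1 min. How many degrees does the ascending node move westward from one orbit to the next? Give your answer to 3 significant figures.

25.7°

Semi-major axis a = 6378 + 878 = 7256 km. Period T = 2π√(a³/μ) = 2π√(7256³/398600) = 6151.2 s = 102.52 min.
During one orbit Earth rotates (6151.2 / 86166) × 360° = 25.70°.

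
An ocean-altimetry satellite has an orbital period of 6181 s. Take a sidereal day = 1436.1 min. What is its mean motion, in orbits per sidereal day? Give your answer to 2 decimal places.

13.94

Orbits per sidereal day = 86166 / 6181.0 = 13.940.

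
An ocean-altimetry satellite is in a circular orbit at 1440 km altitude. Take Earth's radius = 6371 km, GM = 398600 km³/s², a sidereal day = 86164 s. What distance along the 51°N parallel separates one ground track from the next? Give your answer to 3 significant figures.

Semi-major axis a = 6371 + 1440 = 7811 km. Period T = 2π√(a³/μ) = 2π√(7811³/398600) = 6870.2 s = 114.50 min.
Node shift per orbit = (6870.2/86164) × 360° = 28.70°.
Equatorial spacing = 28.70 × 111.2 km/° = 3192 km.
At 51° latitude, spacing = 3192 × cos(51°) = 2009 km.

2010 km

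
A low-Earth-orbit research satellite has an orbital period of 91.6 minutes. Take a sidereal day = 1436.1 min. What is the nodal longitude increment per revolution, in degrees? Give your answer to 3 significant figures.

23.0°

T = 91.6 min = 5496.0 s.
During one orbit Earth rotates (5496.0 / 86166) × 360° = 22.96°.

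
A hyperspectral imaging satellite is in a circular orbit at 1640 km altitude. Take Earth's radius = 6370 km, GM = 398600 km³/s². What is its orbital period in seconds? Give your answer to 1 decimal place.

7134.4 seconds

Semi-major axis a = 6370 + 1640 = 8010 km. Period T = 2π√(a³/μ) = 2π√(8010³/398600) = 7134.4 s = 118.91 min.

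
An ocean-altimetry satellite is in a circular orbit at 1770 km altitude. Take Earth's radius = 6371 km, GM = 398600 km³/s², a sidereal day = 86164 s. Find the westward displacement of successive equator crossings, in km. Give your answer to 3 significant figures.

Semi-major axis a = 6371 + 1770 = 8141 km. Period T = 2π√(a³/μ) = 2π√(8141³/398600) = 7310.2 s = 121.84 min.
During one orbit Earth rotates (7310.2 / 86164) × 360° = 30.54°.
At the equator that is 30.54° × (2π·6371/360) km/° = 30.54 × 111.2 = 3396 km.

3400 km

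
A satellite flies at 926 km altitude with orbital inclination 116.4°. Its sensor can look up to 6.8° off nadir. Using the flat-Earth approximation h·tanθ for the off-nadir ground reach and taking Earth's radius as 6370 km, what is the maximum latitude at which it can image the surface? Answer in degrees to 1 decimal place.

Retrograde orbit: the ground track reaches ±(180° − i) = ±(180 − 116.4) = ±63.6°.
Sensor half-swath on the ground ≈ 926·tan(6.8°) = 110 km = 0.99° of latitude.
Maximum observable latitude ≈ 63.6 + 0.99 = 64.6°.

64.6°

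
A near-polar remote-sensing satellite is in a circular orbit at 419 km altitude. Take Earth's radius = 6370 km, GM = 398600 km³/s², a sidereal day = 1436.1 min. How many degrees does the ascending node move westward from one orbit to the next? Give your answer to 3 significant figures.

23.3°

Semi-major axis a = 6370 + 419 = 6789 km. Period T = 2π√(a³/μ) = 2π√(6789³/398600) = 5567.0 s = 92.78 min.
During one orbit Earth rotates (5567.0 / 86166) × 360° = 23.26°.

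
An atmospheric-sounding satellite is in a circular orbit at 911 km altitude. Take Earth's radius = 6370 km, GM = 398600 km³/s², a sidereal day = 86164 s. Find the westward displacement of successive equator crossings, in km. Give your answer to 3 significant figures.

Semi-major axis a = 6370 + 911 = 7281 km. Period T = 2π√(a³/μ) = 2π√(7281³/398600) = 6183.0 s = 103.05 min.
During one orbit Earth rotates (6183.0 / 86164) × 360° = 25.83°.
At the equator that is 25.83° × (2π·6370/360) km/° = 25.83 × 111.2 = 2872 km.

2870 km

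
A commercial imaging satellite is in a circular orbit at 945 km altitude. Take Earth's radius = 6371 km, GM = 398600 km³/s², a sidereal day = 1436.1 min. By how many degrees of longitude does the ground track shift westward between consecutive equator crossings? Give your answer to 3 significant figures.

Semi-major axis a = 6371 + 945 = 7316 km. Period T = 2π√(a³/μ) = 2π√(7316³/398600) = 6227.6 s = 103.79 min.
During one orbit Earth rotates (6227.6 / 86166) × 360° = 26.02°.

26.0°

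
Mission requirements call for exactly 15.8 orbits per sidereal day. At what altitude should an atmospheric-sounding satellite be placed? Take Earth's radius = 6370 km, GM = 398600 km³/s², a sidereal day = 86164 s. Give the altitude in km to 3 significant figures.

Required period T = 86164 / 15.8 = 5453.4 s.
From T = 2π√(a³/μ): a = (μ T²/4π²)^(1/3) = (398600 × 5453.4² / 4π²)^(1/3) = 6696 km.
Altitude h = a − R = 6696 − 6370 = 326 km.

326 km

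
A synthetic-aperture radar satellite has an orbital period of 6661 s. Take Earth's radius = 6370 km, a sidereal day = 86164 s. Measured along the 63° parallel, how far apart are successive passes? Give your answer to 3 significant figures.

Node shift per orbit = (6661.0/86164) × 360° = 27.83°.
Equatorial spacing = 27.83 × 111.2 km/° = 3094 km.
At 63° latitude, spacing = 3094 × cos(63°) = 1405 km.

1400 km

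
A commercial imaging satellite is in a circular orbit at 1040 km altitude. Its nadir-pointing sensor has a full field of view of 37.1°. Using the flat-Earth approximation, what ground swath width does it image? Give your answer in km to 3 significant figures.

698 km

Half-angle = 37.1°/2 = 18.55°.
Swath width ≈ 2h·tan(θ/2) = 2 × 1040 × tan(18.55°) = 698.0 km.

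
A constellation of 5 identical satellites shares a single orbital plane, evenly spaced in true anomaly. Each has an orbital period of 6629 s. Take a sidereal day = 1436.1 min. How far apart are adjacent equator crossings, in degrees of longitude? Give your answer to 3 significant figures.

5.54°

Single-satellite node shift = (6629.0/86166) × 360° = 27.70°.
With 5 satellites evenly phased, successive equator crossings are 27.70/5 = 5.539° apart.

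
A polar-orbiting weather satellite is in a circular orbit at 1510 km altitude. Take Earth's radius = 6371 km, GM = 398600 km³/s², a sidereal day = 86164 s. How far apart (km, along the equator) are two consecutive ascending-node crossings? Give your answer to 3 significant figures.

Semi-major axis a = 6371 + 1510 = 7881 km. Period T = 2π√(a³/μ) = 2π√(7881³/398600) = 6962.8 s = 116.05 min.
During one orbit Earth rotates (6962.8 / 86164) × 360° = 29.09°.
At the equator that is 29.09° × (2π·6371/360) km/° = 29.09 × 111.2 = 3235 km.

3230 km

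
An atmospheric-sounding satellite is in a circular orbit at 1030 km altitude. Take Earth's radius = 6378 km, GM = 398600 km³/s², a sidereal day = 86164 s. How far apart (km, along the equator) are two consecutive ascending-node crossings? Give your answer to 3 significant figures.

Semi-major axis a = 6378 + 1030 = 7408 km. Period T = 2π√(a³/μ) = 2π√(7408³/398600) = 6345.5 s = 105.76 min.
During one orbit Earth rotates (6345.5 / 86164) × 360° = 26.51°.
At the equator that is 26.51° × (2π·6378/360) km/° = 26.51 × 111.3 = 2951 km.

2950 km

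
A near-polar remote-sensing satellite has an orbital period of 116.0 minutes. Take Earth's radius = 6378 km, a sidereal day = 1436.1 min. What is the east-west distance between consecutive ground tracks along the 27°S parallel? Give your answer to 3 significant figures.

T = 116.0 min = 6960.0 s.
Node shift per orbit = (6960.0/86166) × 360° = 29.08°.
Equatorial spacing = 29.08 × 111.3 km/° = 3237 km.
At 27° latitude, spacing = 3237 × cos(27°) = 2884 km.

2880 km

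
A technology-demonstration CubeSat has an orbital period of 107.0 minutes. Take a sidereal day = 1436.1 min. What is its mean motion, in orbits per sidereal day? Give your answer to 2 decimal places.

T = 107.0 min = 6420.0 s.
Orbits per sidereal day = 86166 / 6420.0 = 13.421.

13.42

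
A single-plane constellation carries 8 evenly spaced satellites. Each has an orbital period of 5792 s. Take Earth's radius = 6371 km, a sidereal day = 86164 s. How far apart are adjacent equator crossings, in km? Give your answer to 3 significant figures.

336 km

Single-satellite node shift = (5792.0/86164) × 360° = 24.20°.
With 8 satellites evenly phased, successive equator crossings are 24.20/8 = 3.025° apart.
That is 3.025 × 111.2 = 336 km at the equator.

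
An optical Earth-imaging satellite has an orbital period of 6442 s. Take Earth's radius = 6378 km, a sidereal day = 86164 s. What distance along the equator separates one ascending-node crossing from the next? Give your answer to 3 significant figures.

3000 km

During one orbit Earth rotates (6442.0 / 86164) × 360° = 26.92°.
At the equator that is 26.92° × (2π·6378/360) km/° = 26.92 × 111.3 = 2996 km.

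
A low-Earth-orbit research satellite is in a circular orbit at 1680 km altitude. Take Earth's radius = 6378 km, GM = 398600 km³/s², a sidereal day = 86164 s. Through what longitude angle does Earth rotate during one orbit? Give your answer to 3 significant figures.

Semi-major axis a = 6378 + 1680 = 8058 km. Period T = 2π√(a³/μ) = 2π√(8058³/398600) = 7198.7 s = 119.98 min.
During one orbit Earth rotates (7198.7 / 86164) × 360° = 30.08°.

30.1°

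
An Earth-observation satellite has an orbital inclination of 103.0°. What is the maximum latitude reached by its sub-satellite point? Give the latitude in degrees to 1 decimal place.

Retrograde orbit: the ground track reaches ±(180° − i) = ±(180 − 103.0) = ±77.0°.

77.0°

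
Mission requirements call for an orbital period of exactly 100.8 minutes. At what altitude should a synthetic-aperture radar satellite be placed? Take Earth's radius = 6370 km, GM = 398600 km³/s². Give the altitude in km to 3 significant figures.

805 km

T = 100.8 min = 6048.0 s.
From T = 2π√(a³/μ): a = (μ T²/4π²)^(1/3) = (398600 × 6048.0² / 4π²)^(1/3) = 7175 km.
Altitude h = a − R = 7175 − 6370 = 805 km.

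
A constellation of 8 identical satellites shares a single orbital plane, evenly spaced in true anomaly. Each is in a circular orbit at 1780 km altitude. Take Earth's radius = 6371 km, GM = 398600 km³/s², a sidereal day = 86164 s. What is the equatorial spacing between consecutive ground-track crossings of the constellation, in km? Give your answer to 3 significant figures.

Semi-major axis a = 6371 + 1780 = 8151 km. Period T = 2π√(a³/μ) = 2π√(8151³/398600) = 7323.6 s = 122.06 min.
Single-satellite node shift = (7323.6/86164) × 360° = 30.60°.
With 8 satellites evenly phased, successive equator crossings are 30.60/8 = 3.825° apart.
That is 3.825 × 111.2 = 425 km at the equator.

425 km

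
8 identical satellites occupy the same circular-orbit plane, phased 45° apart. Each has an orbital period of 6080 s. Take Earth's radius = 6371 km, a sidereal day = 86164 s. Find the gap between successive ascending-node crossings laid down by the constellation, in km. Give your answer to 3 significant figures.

353 km

Single-satellite node shift = (6080.0/86164) × 360° = 25.40°.
With 8 satellites evenly phased, successive equator crossings are 25.40/8 = 3.175° apart.
That is 3.175 × 111.2 = 353 km at the equator.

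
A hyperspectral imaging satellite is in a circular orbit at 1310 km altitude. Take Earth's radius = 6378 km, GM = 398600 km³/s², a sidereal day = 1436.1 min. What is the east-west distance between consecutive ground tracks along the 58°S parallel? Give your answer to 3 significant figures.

1650 km

Semi-major axis a = 6378 + 1310 = 7688 km. Period T = 2π√(a³/μ) = 2π√(7688³/398600) = 6708.6 s = 111.81 min.
Node shift per orbit = (6708.6/86166) × 360° = 28.03°.
Equatorial spacing = 28.03 × 111.3 km/° = 3120 km.
At 58° latitude, spacing = 3120 × cos(58°) = 1653 km.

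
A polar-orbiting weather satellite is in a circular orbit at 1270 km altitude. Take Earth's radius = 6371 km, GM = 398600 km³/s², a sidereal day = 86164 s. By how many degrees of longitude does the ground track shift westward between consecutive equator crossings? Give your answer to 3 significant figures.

Semi-major axis a = 6371 + 1270 = 7641 km. Period T = 2π√(a³/μ) = 2π√(7641³/398600) = 6647.2 s = 110.79 min.
During one orbit Earth rotates (6647.2 / 86164) × 360° = 27.77°.

27.8°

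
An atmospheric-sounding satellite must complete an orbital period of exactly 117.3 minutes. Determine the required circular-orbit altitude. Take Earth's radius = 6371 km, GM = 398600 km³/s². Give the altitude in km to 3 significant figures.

T = 117.3 min = 7038.0 s.
From T = 2π√(a³/μ): a = (μ T²/4π²)^(1/3) = (398600 × 7038.0² / 4π²)^(1/3) = 7938 km.
Altitude h = a − R = 7938 − 6371 = 1567 km.

1570 km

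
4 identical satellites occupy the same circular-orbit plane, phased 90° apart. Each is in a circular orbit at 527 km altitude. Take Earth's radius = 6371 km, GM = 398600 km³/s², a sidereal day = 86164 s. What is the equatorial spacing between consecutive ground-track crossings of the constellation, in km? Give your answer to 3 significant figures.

Semi-major axis a = 6371 + 527 = 6898 km. Period T = 2π√(a³/μ) = 2π√(6898³/398600) = 5701.6 s = 95.03 min.
Single-satellite node shift = (5701.6/86164) × 360° = 23.82°.
With 4 satellites evenly phased, successive equator crossings are 23.82/4 = 5.955° apart.
That is 5.955 × 111.2 = 662 km at the equator.

662 km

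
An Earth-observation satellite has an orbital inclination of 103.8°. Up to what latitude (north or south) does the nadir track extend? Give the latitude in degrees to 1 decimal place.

76.2°

Retrograde orbit: the ground track reaches ±(180° − i) = ±(180 − 103.8) = ±76.2°.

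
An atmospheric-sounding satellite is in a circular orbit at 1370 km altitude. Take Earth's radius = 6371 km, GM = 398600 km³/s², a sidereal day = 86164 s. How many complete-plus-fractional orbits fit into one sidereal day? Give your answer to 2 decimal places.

12.71

Semi-major axis a = 6371 + 1370 = 7741 km. Period T = 2π√(a³/μ) = 2π√(7741³/398600) = 6778.1 s = 112.97 min.
Orbits per sidereal day = 86164 / 6778.1 = 12.712.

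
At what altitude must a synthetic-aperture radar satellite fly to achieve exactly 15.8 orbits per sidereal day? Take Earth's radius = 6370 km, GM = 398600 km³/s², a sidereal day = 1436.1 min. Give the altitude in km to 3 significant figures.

326 km

Required period T = 86166 / 15.8 = 5453.5 s.
From T = 2π√(a³/μ): a = (μ T²/4π²)^(1/3) = (398600 × 5453.5² / 4π²)^(1/3) = 6696 km.
Altitude h = a − R = 6696 − 6370 = 326 km.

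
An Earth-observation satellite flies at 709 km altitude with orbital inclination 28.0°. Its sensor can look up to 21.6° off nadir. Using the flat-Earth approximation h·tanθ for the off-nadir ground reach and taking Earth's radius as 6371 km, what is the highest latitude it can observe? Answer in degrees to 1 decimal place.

30.5°

For a prograde orbit the ground track reaches latitude ±i = ±28.0°.
Sensor half-swath on the ground ≈ 709·tan(21.6°) = 281 km = 2.52° of latitude.
Maximum observable latitude ≈ 28.0 + 2.52 = 30.5°.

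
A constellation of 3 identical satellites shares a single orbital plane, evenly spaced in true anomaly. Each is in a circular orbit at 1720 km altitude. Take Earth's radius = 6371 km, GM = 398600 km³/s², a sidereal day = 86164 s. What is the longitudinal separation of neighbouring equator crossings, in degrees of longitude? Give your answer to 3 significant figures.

10.1°

Semi-major axis a = 6371 + 1720 = 8091 km. Period T = 2π√(a³/μ) = 2π√(8091³/398600) = 7242.9 s = 120.72 min.
Single-satellite node shift = (7242.9/86164) × 360° = 30.26°.
With 3 satellites evenly phased, successive equator crossings are 30.26/3 = 10.087° apart.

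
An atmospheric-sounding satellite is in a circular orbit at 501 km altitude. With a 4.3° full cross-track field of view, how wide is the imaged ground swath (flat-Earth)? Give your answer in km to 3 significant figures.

Half-angle = 4.3°/2 = 2.15°.
Swath width ≈ 2h·tan(θ/2) = 2 × 501 × tan(2.15°) = 37.6 km.

37.6 km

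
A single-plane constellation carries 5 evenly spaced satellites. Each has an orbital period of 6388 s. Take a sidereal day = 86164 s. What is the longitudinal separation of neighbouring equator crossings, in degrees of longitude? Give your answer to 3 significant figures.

Single-satellite node shift = (6388.0/86164) × 360° = 26.69°.
With 5 satellites evenly phased, successive equator crossings are 26.69/5 = 5.338° apart.

5.34°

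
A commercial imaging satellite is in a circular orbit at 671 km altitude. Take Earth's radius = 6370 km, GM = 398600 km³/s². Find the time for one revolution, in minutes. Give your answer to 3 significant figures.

Semi-major axis a = 6370 + 671 = 7041 km. Period T = 2π√(a³/μ) = 2π√(7041³/398600) = 5879.8 s = 98.00 min.

98.0 min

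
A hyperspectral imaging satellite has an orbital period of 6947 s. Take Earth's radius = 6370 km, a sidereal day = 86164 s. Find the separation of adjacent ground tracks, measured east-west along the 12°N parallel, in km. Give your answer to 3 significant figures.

Node shift per orbit = (6947.0/86164) × 360° = 29.03°.
Equatorial spacing = 29.03 × 111.2 km/° = 3227 km.
At 12° latitude, spacing = 3227 × cos(12°) = 3156 km.

3160 km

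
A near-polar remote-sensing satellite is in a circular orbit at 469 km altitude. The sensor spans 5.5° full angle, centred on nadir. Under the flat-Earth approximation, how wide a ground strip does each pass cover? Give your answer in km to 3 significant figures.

Half-angle = 5.5°/2 = 2.75°.
Swath width ≈ 2h·tan(θ/2) = 2 × 469 × tan(2.75°) = 45.1 km.

45.1 km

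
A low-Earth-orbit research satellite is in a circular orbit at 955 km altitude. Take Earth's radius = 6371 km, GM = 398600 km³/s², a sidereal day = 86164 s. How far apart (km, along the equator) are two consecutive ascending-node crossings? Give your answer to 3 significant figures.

Semi-major axis a = 6371 + 955 = 7326 km. Period T = 2π√(a³/μ) = 2π√(7326³/398600) = 6240.4 s = 104.01 min.
During one orbit Earth rotates (6240.4 / 86164) × 360° = 26.07°.
At the equator that is 26.07° × (2π·6371/360) km/° = 26.07 × 111.2 = 2899 km.

2900 km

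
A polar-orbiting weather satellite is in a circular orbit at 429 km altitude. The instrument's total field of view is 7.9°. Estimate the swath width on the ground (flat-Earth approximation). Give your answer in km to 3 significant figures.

Half-angle = 7.9°/2 = 3.95°.
Swath width ≈ 2h·tan(θ/2) = 2 × 429 × tan(3.95°) = 59.2 km.

59.2 km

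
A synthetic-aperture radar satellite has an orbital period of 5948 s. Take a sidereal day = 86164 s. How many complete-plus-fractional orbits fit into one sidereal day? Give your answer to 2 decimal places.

14.49

Orbits per sidereal day = 86164 / 5948.0 = 14.486.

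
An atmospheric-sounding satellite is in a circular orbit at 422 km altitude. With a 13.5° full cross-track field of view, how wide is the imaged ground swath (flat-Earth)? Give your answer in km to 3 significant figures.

Half-angle = 13.5°/2 = 6.75°.
Swath width ≈ 2h·tan(θ/2) = 2 × 422 × tan(6.75°) = 99.9 km.

99.9 km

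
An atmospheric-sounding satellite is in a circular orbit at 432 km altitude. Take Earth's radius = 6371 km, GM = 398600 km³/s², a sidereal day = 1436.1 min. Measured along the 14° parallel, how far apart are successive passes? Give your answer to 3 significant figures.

2520 km

Semi-major axis a = 6371 + 432 = 6803 km. Period T = 2π√(a³/μ) = 2π√(6803³/398600) = 5584.2 s = 93.07 min.
Node shift per orbit = (5584.2/86166) × 360° = 23.33°.
Equatorial spacing = 23.33 × 111.2 km/° = 2594 km.
At 14° latitude, spacing = 2594 × cos(14°) = 2517 km.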